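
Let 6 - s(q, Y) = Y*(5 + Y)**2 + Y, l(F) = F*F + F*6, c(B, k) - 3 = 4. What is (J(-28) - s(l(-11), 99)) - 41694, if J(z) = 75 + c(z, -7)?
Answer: 1029265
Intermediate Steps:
c(B, k) = 7 (c(B, k) = 3 + 4 = 7)
l(F) = F**2 + 6*F
J(z) = 82 (J(z) = 75 + 7 = 82)
s(q, Y) = 6 - Y - Y*(5 + Y)**2 (s(q, Y) = 6 - (Y*(5 + Y)**2 + Y) = 6 - (Y + Y*(5 + Y)**2) = 6 + (-Y - Y*(5 + Y)**2) = 6 - Y - Y*(5 + Y)**2)
(J(-28) - s(l(-11), 99)) - 41694 = (82 - (6 - 1*99 - 1*99*(5 + 99)**2)) - 41694 = (82 - (6 - 99 - 1*99*104**2)) - 41694 = (82 - (6 - 99 - 1*99*10816)) - 41694 = (82 - (6 - 99 - 1070784)) - 41694 = (82 - 1*(-1070877)) - 41694 = (82 + 1070877) - 41694 = 1070959 - 41694 = 1029265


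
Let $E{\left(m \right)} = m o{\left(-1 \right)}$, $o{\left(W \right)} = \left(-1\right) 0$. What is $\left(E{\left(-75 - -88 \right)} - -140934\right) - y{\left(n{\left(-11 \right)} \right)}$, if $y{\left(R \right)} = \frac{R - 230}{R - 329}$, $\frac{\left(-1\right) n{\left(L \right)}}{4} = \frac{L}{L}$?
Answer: $\frac{5214532}{37} \approx 1.4093 \cdot 10^{5}$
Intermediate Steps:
$o{\left(W \right)} = 0$
$n{\left(L \right)} = -4$ ($n{\left(L \right)} = - 4 \frac{L}{L} = \left(-4\right) 1 = -4$)
$y{\left(R \right)} = \frac{-230 + R}{-329 + R}$
$E{\left(m \right)} = 0$ ($E{\left(m \right)} = m 0 = 0$)
$\left(E{\left(-75 - -88 \right)} - -140934\right) - y{\left(n{\left(-11 \right)} \right)} = \left(0 - -140934\right) - \frac{-230 - 4}{-329 - 4} = \left(0 + 140934\right) - \frac{1}{-333} \left(-234\right) = 140934 - \left(- \frac{1}{333}\right) \left(-234\right) = 140934 - \frac{26}{37} = \frac{5214532}{37}$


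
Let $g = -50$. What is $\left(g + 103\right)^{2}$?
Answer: $2809$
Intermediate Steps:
$\left(g + 103\right)^{2} = \left(-50 + 103\right)^{2} = 53^{2} = 2809$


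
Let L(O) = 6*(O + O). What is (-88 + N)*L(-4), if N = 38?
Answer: 2400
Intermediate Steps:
L(O) = 12*O (L(O) = 6*(2*O) = 12*O)
(-88 + N)*L(-4) = (-88 + 38)*(12*(-4)) = -50*(-48) = 2400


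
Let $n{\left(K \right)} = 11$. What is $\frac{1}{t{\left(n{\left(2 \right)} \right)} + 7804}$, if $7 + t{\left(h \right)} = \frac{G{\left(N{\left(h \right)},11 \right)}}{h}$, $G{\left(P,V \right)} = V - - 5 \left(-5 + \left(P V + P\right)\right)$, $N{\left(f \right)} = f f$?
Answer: $\frac{11}{93013} \approx 0.00011826$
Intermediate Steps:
$N{\left(f \right)} = f^{2}$
$G{\left(P,V \right)} = -25 + V + 5 P + 5 P V$ ($G{\left(P,V \right)} = V - - 5 \left(-5 + \left(P + P V\right)\right) = V - - 5 \left(-5 + P + P V\right) = V - \left(25 - 5 P - 5 P V\right) = V + \left(-25 + 5 P + 5 P V\right) = -25 + V + 5 P + 5 P V$)
$t{\left(h \right)} = -7 + \frac{-14 + 60 h^{2}}{h}$ ($t{\left(h \right)} = -7 + \frac{-25 + 11 + 5 h^{2} + 5 h^{2} \cdot 11}{h} = -7 + \frac{-25 + 11 + 5 h^{2} + 55 h^{2}}{h} = -7 + \frac{-14 + 60 h^{2}}{h}$)
$\frac{1}{t{\left(n{\left(2 \right)} \right)} + 7804} = \frac{1}{\left(-7 - \frac{14}{11} + 60 \cdot 11\right) + 7804} = \frac{1}{\left(-7 - \frac{14}{11} + 660\right) + 7804} = \frac{1}{\frac{7169}{11} + 7804} = \frac{1}{\frac{93013}{11}} = \frac{11}{93013}$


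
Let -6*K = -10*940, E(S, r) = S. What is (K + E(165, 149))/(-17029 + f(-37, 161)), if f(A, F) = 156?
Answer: -5195/50619 ≈ -0.10263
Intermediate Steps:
K = 4700/3 (K = -(-5)*940/3 = -⅙*(-9400) = 4700/3 ≈ 1566.7)
(K + E(165, 149))/(-17029 + f(-37, 161)) = (4700/3 + 165)/(-17029 + 156) = (5195/3)/(-16873) = (5195/3)*(-1/16873) = -5195/50619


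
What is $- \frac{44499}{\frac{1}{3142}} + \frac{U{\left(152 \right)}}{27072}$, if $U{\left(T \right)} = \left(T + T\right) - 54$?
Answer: $- \frac{1892547453763}{13536} \approx -1.3982 \cdot 10^{8}$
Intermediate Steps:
$U{\left(T \right)} = -54 + 2 T$ ($U{\left(T \right)} = 2 T - 54 = -54 + 2 T$)
$- \frac{44499}{\frac{1}{3142}} + \frac{U{\left(152 \right)}}{27072} = - \frac{44499}{\frac{1}{3142}} + \frac{-54 + 2 \cdot 152}{27072} = - 44499 \frac{1}{\frac{1}{3142}} + \left(-54 + 304\right) \frac{1}{27072} = \left(-44499\right) 3142 + 250 \cdot \frac{1}{27072} = -139815858 + \frac{125}{13536} = - \frac{1892547453763}{13536}$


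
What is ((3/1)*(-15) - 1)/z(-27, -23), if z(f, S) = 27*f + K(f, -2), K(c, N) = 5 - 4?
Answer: 23/364 ≈ 0.063187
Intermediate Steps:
K(c, N) = 1
z(f, S) = 1 + 27*f (z(f, S) = 27*f + 1 = 1 + 27*f)
((3/1)*(-15) - 1)/z(-27, -23) = ((3/1)*(-15) - 1)/(1 + 27*(-27)) = ((3*1)*(-15) - 1)/(1 - 729) = (3*(-15) - 1)/(-728) = (-45 - 1)*(-1/728) = -46*(-1/728) = 23/364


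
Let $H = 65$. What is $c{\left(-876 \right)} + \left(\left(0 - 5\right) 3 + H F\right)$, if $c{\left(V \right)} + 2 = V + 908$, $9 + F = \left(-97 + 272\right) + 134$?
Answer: $19515$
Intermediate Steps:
$F = 300$ ($F = -9 + \left(\left(-97 + 272\right) + 134\right) = -9 + \left(175 + 134\right) = -9 + 309 = 300$)
$c{\left(V \right)} = 906 + V$ ($c{\left(V \right)} = -2 + \left(V + 908\right) = -2 + \left(908 + V\right) = 906 + V$)
$c{\left(-876 \right)} + \left(\left(0 - 5\right) 3 + H F\right) = \left(906 - 876\right) + \left(\left(0 - 5\right) 3 + 65 \cdot 300\right) = 30 + \left(\left(-5\right) 3 + 19500\right) = 30 + \left(-15 + 19500\right) = 30 + 19485 = 19515$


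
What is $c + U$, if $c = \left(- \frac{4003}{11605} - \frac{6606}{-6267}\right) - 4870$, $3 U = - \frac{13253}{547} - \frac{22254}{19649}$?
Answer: $- \frac{3812867120261405938}{781686512365605} \approx -4877.7$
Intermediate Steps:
$U = - \frac{272581135}{32244009}$ ($U = \frac{- \frac{13253}{547} - \frac{22254}{19649}}{3} = \frac{1}{3} \left(- \frac{272581135}{10748003}\right) = - \frac{272581135}{32244009} \approx -8.4537$)
$c = - \frac{118045463207}{24242845}$ ($c = \left(\left(-4003\right) \frac{1}{11605} - - \frac{2202}{2089}\right) - 4870 = \left(- \frac{4003}{11605} + \frac{2202}{2089}\right) - 4870 = \frac{17191943}{24242845} - 4870 = - \frac{118045463207}{24242845} \approx -4869.3$)
$c + U = - \frac{118045463207}{24242845} - \frac{272581135}{32244009} = - \frac{3812867120261405938}{781686512365605}$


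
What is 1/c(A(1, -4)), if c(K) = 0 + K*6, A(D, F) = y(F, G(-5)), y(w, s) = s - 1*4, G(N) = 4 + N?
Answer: -1/30 ≈ -0.033333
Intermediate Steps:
y(w, s) = -4 + s (y(w, s) = s - 4 = -4 + s)
A(D, F) = -5 (A(D, F) = -4 + (4 - 5) = -4 - 1 = -5)
c(K) = 6*K (c(K) = 0 + 6*K = 6*K)
1/c(A(1, -4)) = 1/(6*(-5)) = 1/(-30) = -1/30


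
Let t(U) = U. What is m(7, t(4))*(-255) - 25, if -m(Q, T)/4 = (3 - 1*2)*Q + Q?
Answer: 14255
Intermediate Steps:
m(Q, T) = -8*Q (m(Q, T) = -4*((3 - 1*2)*Q + Q) = -4*((3 - 2)*Q + Q) = -4*(1*Q + Q) = -4*(Q + Q) = -8*Q)
m(7, t(4))*(-255) - 25 = -8*7*(-255) - 25 = -56*(-255) - 25 = 14280 - 25 = 14255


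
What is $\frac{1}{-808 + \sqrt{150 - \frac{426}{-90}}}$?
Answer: $- \frac{12120}{9790639} - \frac{\sqrt{34815}}{9790639} \approx -0.001257$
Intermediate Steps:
$\frac{1}{-808 + \sqrt{150 - \frac{426}{-90}}} = \frac{1}{-808 + \sqrt{150 - - \frac{71}{15}}} = \frac{1}{-808 + \sqrt{150 + \frac{71}{15}}} = \frac{1}{-808 + \sqrt{\frac{2321}{15}}} = \frac{1}{-808 + \frac{\sqrt{34815}}{15}}$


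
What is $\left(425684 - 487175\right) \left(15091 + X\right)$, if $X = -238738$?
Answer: $13752277677$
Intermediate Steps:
$\left(425684 - 487175\right) \left(15091 + X\right) = \left(425684 - 487175\right) \left(15091 - 238738\right) = \left(-61491\right) \left(-223647\right) = 13752277677$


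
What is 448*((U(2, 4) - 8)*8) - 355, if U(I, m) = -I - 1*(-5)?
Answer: -18275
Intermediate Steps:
U(I, m) = 5 - I (U(I, m) = -I + 5 = 5 - I)
448*((U(2, 4) - 8)*8) - 355 = 448*(((5 - 1*2) - 8)*8) - 355 = 448*(((5 - 2) - 8)*8) - 355 = 448*((3 - 8)*8) - 355 = 448*(-5*8) - 355 = 448*(-40) - 355 = -17920 - 355 = -18275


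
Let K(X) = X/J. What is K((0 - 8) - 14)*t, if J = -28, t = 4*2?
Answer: 44/7 ≈ 6.2857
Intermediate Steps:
t = 8
K(X) = -X/28 (K(X) = X/(-28) = X*(-1/28) = -X/28)
K((0 - 8) - 14)*t = -((0 - 8) - 14)/28*8 = -(-8 - 14)/28*8 = -1/28*(-22)*8 = (11/14)*8 = 44/7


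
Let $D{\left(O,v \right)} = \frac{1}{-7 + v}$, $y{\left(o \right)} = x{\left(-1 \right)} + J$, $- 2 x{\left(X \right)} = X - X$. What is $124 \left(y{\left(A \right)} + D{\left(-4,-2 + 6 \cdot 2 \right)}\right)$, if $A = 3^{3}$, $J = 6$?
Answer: $\frac{2356}{3} \approx 785.33$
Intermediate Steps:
$x{\left(X \right)} = 0$ ($x{\left(X \right)} = - \frac{X - X}{2} = \left(- \frac{1}{2}\right) 0 = 0$)
$A = 27$
$y{\left(o \right)} = 6$ ($y{\left(o \right)} = 0 + 6 = 6$)
$124 \left(y{\left(A \right)} + D{\left(-4,-2 + 6 \cdot 2 \right)}\right) = 124 \left(6 + \frac{1}{-7 + \left(-2 + 6 \cdot 2\right)}\right) = 124 \left(6 + \frac{1}{-7 + \left(-2 + 12\right)}\right) = 124 \left(6 + \frac{1}{-7 + 10}\right) = 124 \left(6 + \frac{1}{3}\right) = 124 \cdot \frac{19}{3} = \frac{2356}{3}$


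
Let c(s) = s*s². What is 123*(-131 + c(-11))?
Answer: -179826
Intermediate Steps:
c(s) = s³
123*(-131 + c(-11)) = 123*(-131 + (-11)³) = 123*(-131 - 1331) = 123*(-1462) = -179826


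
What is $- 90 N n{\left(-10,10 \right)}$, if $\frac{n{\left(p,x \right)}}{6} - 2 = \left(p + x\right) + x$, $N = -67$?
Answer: $434160$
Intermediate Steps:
$n{\left(p,x \right)} = 12 + 6 p + 12 x$ ($n{\left(p,x \right)} = 12 + 6 \left(\left(p + x\right) + x\right) = 12 + 6 \left(p + 2 x\right) = 12 + \left(6 p + 12 x\right) = 12 + 6 p + 12 x$)
$- 90 N n{\left(-10,10 \right)} = \left(-90\right) \left(-67\right) \left(12 + 6 \left(-10\right) + 12 \cdot 10\right) = 6030 \left(12 - 60 + 120\right) = 6030 \cdot 72 = 434160$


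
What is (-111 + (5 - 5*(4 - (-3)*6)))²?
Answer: 46656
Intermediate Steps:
(-111 + (5 - 5*(4 - (-3)*6)))² = (-111 + (5 - 5*(4 - 1*(-18))))² = (-111 + (5 - 5*(4 + 18)))² = (-111 + (5 - 5*22))² = (-111 + (5 - 110))² = (-111 - 105)² = (-216)² = 46656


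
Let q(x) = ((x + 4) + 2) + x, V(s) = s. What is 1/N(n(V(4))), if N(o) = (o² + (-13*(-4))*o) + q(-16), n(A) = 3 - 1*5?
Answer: -1/126 ≈ -0.0079365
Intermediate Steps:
q(x) = 6 + 2*x (q(x) = ((4 + x) + 2) + x = (6 + x) + x = 6 + 2*x)
n(A) = -2 (n(A) = 3 - 5 = -2)
N(o) = -26 + o² + 52*o (N(o) = (o² + (-13*(-4))*o) + (6 + 2*(-16)) = (o² + 52*o) + (6 - 32) = (o² + 52*o) - 26 = -26 + o² + 52*o)
1/N(n(V(4))) = 1/(-26 + (-2)² + 52*(-2)) = 1/(-26 + 4 - 104) = 1/(-126) = -1/126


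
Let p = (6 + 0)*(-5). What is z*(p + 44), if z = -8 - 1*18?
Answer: -364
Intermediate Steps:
p = -30 (p = 6*(-5) = -30)
z = -26 (z = -8 - 18 = -26)
z*(p + 44) = -26*(-30 + 44) = -26*14 = -364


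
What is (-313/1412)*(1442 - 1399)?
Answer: -13459/1412 ≈ -9.5319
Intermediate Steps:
(-313/1412)*(1442 - 1399) = -313*1/1412*43 = -313/1412*43 = -13459/1412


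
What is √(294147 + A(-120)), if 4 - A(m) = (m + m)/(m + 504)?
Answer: √4706426/4 ≈ 542.36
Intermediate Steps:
A(m) = 4 - 2*m/(504 + m) (A(m) = 4 - (m + m)/(m + 504) = 4 - 2*m/(504 + m))
√(294147 + A(-120)) = √(294147 + 2*(1008 - 120)/(504 - 120)) = √(294147 + 2*888/384) = √(294147 + 2*(1/384)*888) = √(294147 + 37/8) = √(2353213/8) = √4706426/4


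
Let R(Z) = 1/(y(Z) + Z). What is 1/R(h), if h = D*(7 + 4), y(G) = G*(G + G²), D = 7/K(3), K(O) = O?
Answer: 475013/27 ≈ 17593.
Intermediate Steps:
D = 7/3 ≈ 2.3333
h = 77/3 (h = 7*(7 + 4)/3 = (7/3)*11 = 77/3 ≈ 25.667)
R(Z) = 1/(Z + Z²*(1 + Z)) (R(Z) = 1/(Z²*(1 + Z) + Z) = 1/(Z + Z²*(1 + Z)))
1/R(h) = 1/(1/((77/3)*(1 + 77*(1 + 77/3)/3))) = 1/(3/(77*(1 + (77/3)*(80/3)))) = 1/(3/(77*(1 + 6160/9))) = 1/(3/(77*(6169/9))) = 1/((3/77)*(9/6169)) = 1/(27/475013) = 475013/27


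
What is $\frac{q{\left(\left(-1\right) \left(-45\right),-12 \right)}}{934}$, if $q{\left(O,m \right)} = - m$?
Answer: $\frac{6}{467} \approx 0.012848$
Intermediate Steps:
$\frac{q{\left(\left(-1\right) \left(-45\right),-12 \right)}}{934} = \frac{\left(-1\right) \left(-12\right)}{934} = 12 \cdot \frac{1}{934} = \frac{6}{467}$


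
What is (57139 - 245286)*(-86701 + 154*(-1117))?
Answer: 48677203693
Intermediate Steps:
(57139 - 245286)*(-86701 + 154*(-1117)) = -188147*(-86701 - 172018) = -188147*(-258719) = 48677203693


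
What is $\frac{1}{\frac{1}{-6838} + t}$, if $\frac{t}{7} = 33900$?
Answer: $\frac{6838}{1622657399} \approx 4.2141 \cdot 10^{-6}$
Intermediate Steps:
$t = 237300$ ($t = 7 \cdot 33900 = 237300$)
$\frac{1}{\frac{1}{-6838} + t} = \frac{1}{\frac{1}{-6838} + 237300} = \frac{1}{- \frac{1}{6838} + 237300} = \frac{1}{\frac{1622657399}{6838}} = \frac{6838}{1622657399}$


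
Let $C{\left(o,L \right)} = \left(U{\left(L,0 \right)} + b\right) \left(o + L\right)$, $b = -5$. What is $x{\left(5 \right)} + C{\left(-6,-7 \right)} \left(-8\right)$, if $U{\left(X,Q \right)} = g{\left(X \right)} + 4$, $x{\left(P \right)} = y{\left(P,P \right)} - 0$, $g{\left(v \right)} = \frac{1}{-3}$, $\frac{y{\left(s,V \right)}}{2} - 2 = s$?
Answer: $- \frac{374}{3} \approx -124.67$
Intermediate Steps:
$y{\left(s,V \right)} = 4 + 2 s$
$g{\left(v \right)} = - \frac{1}{3}$
$x{\left(P \right)} = 4 + 2 P$ ($x{\left(P \right)} = \left(4 + 2 P\right) - 0 = \left(4 + 2 P\right) + 0 = 4 + 2 P$)
$U{\left(X,Q \right)} = \frac{11}{3}$ ($U{\left(X,Q \right)} = - \frac{1}{3} + 4 = \frac{11}{3}$)
$C{\left(o,L \right)} = - \frac{4 L}{3} - \frac{4 o}{3}$ ($C{\left(o,L \right)} = \left(\frac{11}{3} - 5\right) \left(o + L\right) = - \frac{4 \left(L + o\right)}{3} = - \frac{4 L}{3} - \frac{4 o}{3}$)
$x{\left(5 \right)} + C{\left(-6,-7 \right)} \left(-8\right) = \left(4 + 2 \cdot 5\right) + \left(\left(- \frac{4}{3}\right) \left(-7\right) - -8\right) \left(-8\right) = \left(4 + 10\right) + \left(\frac{28}{3} + 8\right) \left(-8\right) = 14 + \frac{52}{3} \left(-8\right) = 14 - \frac{416}{3} = - \frac{374}{3}$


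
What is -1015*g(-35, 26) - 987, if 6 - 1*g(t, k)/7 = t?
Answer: -292292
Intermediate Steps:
g(t, k) = 42 - 7*t
-1015*g(-35, 26) - 987 = -1015*(42 - 7*(-35)) - 987 = -1015*(42 + 245) - 987 = -1015*287 - 987 = -291305 - 987 = -292292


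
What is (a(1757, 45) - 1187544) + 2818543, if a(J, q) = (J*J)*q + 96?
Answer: 140548300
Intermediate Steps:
a(J, q) = 96 + q*J² (a(J, q) = J²*q + 96 = q*J² + 96 = 96 + q*J²)
(a(1757, 45) - 1187544) + 2818543 = ((96 + 45*1757²) - 1187544) + 2818543 = ((96 + 45*3087049) - 1187544) + 2818543 = ((96 + 138917205) - 1187544) + 2818543 = (138917301 - 1187544) + 2818543 = 137729757 + 2818543 = 140548300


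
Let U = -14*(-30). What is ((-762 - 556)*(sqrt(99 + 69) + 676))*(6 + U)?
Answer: -379552368 - 1122936*sqrt(42) ≈ -3.8683e+8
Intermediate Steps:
U = 420
((-762 - 556)*(sqrt(99 + 69) + 676))*(6 + U) = ((-762 - 556)*(sqrt(99 + 69) + 676))*(6 + 420) = -1318*(sqrt(168) + 676)*426 = -1318*(2*sqrt(42) + 676)*426 = -1318*(676 + 2*sqrt(42))*426 = (-890968 - 2636*sqrt(42))*426 = -379552368 - 1122936*sqrt(42)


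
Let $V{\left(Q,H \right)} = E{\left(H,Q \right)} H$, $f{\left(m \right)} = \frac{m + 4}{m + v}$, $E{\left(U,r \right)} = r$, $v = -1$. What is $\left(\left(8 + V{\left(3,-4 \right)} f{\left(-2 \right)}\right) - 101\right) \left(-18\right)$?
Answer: $1530$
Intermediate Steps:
$f{\left(m \right)} = \frac{4 + m}{-1 + m}$ ($f{\left(m \right)} = \frac{m + 4}{m - 1} = \frac{4 + m}{-1 + m}$)
$V{\left(Q,H \right)} = H Q$ ($V{\left(Q,H \right)} = Q H = H Q$)
$\left(\left(8 + V{\left(3,-4 \right)} f{\left(-2 \right)}\right) - 101\right) \left(-18\right) = \left(\left(8 + \left(-4\right) 3 \frac{4 - 2}{-1 - 2}\right) - 101\right) \left(-18\right) = \left(\left(8 - 12 \frac{1}{-3} \cdot 2\right) - 101\right) \left(-18\right) = \left(\left(8 - 12 \left(\left(- \frac{1}{3}\right) 2\right)\right) - 101\right) \left(-18\right) = \left(\left(8 - -8\right) - 101\right) \left(-18\right) = \left(\left(8 + 8\right) - 101\right) \left(-18\right) = \left(16 - 101\right) \left(-18\right) = \left(-85\right) \left(-18\right) = 1530$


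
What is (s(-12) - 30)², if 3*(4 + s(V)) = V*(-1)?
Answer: 900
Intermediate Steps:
s(V) = -4 - V/3 (s(V) = -4 + (V*(-1))/3 = -4 + (-V)/3 = -4 - V/3)
(s(-12) - 30)² = ((-4 - ⅓*(-12)) - 30)² = ((-4 + 4) - 30)² = (0 - 30)² = (-30)² = 900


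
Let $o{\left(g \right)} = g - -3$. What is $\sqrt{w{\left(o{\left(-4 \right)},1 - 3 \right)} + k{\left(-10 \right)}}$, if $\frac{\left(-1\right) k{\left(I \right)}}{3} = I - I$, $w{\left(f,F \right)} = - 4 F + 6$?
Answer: $\sqrt{14} \approx 3.7417$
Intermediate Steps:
$o{\left(g \right)} = 3 + g$ ($o{\left(g \right)} = g + 3 = 3 + g$)
$w{\left(f,F \right)} = 6 - 4 F$
$k{\left(I \right)} = 0$ ($k{\left(I \right)} = - 3 \left(I - I\right) = \left(-3\right) 0 = 0$)
$\sqrt{w{\left(o{\left(-4 \right)},1 - 3 \right)} + k{\left(-10 \right)}} = \sqrt{\left(6 - 4 \left(1 - 3\right)\right) + 0} = \sqrt{\left(6 - -8\right) + 0} = \sqrt{\left(6 + 8\right) + 0} = \sqrt{14 + 0} = \sqrt{14}$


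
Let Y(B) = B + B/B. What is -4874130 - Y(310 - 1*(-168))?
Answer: -4874609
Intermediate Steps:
Y(B) = 1 + B (Y(B) = B + 1 = 1 + B)
-4874130 - Y(310 - 1*(-168)) = -4874130 - (1 + (310 - 1*(-168))) = -4874130 - (1 + (310 + 168)) = -4874130 - (1 + 478) = -4874130 - 1*479 = -4874130 - 479 = -4874609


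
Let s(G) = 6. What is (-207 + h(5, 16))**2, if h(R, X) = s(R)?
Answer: 40401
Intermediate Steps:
h(R, X) = 6
(-207 + h(5, 16))**2 = (-207 + 6)**2 = (-201)**2 = 40401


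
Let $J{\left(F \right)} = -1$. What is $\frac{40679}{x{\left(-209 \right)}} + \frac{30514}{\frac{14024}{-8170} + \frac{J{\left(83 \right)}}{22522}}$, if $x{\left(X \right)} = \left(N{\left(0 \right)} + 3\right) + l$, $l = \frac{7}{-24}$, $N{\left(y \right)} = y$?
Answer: $- \frac{28293605266396}{10265342685} \approx -2756.2$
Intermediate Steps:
$l = - \frac{7}{24}$ ($l = 7 \left(- \frac{1}{24}\right) = - \frac{7}{24} \approx -0.29167$)
$x{\left(X \right)} = \frac{65}{24}$ ($x{\left(X \right)} = \left(0 + 3\right) - \frac{7}{24} = 3 - \frac{7}{24} = \frac{65}{24}$)
$\frac{40679}{x{\left(-209 \right)}} + \frac{30514}{\frac{14024}{-8170} + \frac{J{\left(83 \right)}}{22522}} = \frac{40679}{\frac{65}{24}} + \frac{30514}{\frac{14024}{-8170} - \frac{1}{22522}} = 40679 \cdot \frac{24}{65} + \frac{30514}{14024 \left(- \frac{1}{8170}\right) - \frac{1}{22522}} = \frac{976296}{65} + \frac{30514}{- \frac{7012}{4085} - \frac{1}{22522}} = \frac{976296}{65} + \frac{30514}{- \frac{157928349}{92002370}} = \frac{976296}{65} + 30514 \left(- \frac{92002370}{157928349}\right) = \frac{976296}{65} - \frac{2807360318180}{157928349} = - \frac{28293605266396}{10265342685}$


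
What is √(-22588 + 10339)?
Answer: 3*I*√1361 ≈ 110.68*I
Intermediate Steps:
√(-22588 + 10339) = √(-12249) = 3*I*√1361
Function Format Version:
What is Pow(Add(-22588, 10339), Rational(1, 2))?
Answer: Mul(3, I, Pow(1361, Rational(1, 2))) ≈ Mul(110.68, I)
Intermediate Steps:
Pow(Add(-22588, 10339), Rational(1, 2)) = Pow(-12249, Rational(1, 2)) = Mul(3, I, Pow(1361, Rational(1, 2)))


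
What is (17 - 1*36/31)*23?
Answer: 11293/31 ≈ 364.29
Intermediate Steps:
(17 - 1*36/31)*23 = (17 - 36*1/31)*23 = (17 - 36/31)*23 = (491/31)*23 = 11293/31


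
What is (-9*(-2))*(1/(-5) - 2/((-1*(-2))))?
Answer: -108/5 ≈ -21.600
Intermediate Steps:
(-9*(-2))*(1/(-5) - 2/((-1*(-2)))) = 18*(1*(-⅕) - 2/2) = 18*(-⅕ - 2*½) = 18*(-⅕ - 1) = 18*(-6/5) = -108/5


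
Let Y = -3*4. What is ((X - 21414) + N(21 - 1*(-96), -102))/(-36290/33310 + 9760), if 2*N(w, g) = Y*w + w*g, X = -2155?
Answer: -100722778/32506931 ≈ -3.0985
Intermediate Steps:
Y = -12
N(w, g) = -6*w + g*w/2 (N(w, g) = (-12*w + w*g)/2 = (-12*w + g*w)/2 = -6*w + g*w/2)
((X - 21414) + N(21 - 1*(-96), -102))/(-36290/33310 + 9760) = ((-2155 - 21414) + (21 - 1*(-96))*(-12 - 102)/2)/(-36290/33310 + 9760) = (-23569 + (½)*(21 + 96)*(-114))/(-36290*1/33310 + 9760) = (-23569 + (½)*117*(-114))/(-3629/3331 + 9760) = (-23569 - 6669)/(32506931/3331) = -30238*3331/32506931 = -100722778/32506931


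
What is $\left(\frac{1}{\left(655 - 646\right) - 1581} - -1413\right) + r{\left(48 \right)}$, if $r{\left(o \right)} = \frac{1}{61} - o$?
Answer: $\frac{130894091}{95892} \approx 1365.0$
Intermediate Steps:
$r{\left(o \right)} = \frac{1}{61} - o$
$\left(\frac{1}{\left(655 - 646\right) - 1581} - -1413\right) + r{\left(48 \right)} = \left(\frac{1}{\left(655 - 646\right) - 1581} - -1413\right) + \left(\frac{1}{61} - 48\right) = \left(\frac{1}{9 - 1581} + 1413\right) + \left(\frac{1}{61} - 48\right) = \left(\frac{1}{-1572} + 1413\right) - \frac{2927}{61} = \left(- \frac{1}{1572} + 1413\right) - \frac{2927}{61} = \frac{2221235}{1572} - \frac{2927}{61} = \frac{130894091}{95892}$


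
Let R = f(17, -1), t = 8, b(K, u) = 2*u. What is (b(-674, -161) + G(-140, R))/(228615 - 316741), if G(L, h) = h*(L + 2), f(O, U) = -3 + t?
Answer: 506/44063 ≈ 0.011484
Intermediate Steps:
f(O, U) = 5 (f(O, U) = -3 + 8 = 5)
R = 5
G(L, h) = h*(2 + L)
(b(-674, -161) + G(-140, R))/(228615 - 316741) = (2*(-161) + 5*(2 - 140))/(228615 - 316741) = (-322 + 5*(-138))/(-88126) = (-322 - 690)*(-1/88126) = -1012*(-1/88126) = 506/44063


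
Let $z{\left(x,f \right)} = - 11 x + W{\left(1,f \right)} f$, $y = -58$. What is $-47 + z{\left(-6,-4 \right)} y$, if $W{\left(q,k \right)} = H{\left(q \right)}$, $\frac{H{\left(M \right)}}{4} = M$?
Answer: $-2947$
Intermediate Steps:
$H{\left(M \right)} = 4 M$
$W{\left(q,k \right)} = 4 q$
$z{\left(x,f \right)} = - 11 x + 4 f$ ($z{\left(x,f \right)} = - 11 x + 4 \cdot 1 f = - 11 x + 4 f$)
$-47 + z{\left(-6,-4 \right)} y = -47 + \left(\left(-11\right) \left(-6\right) + 4 \left(-4\right)\right) \left(-58\right) = -47 + \left(66 - 16\right) \left(-58\right) = -47 + 50 \left(-58\right) = -47 - 2900 = -2947$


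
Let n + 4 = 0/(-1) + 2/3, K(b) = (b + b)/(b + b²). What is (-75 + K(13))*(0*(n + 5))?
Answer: 0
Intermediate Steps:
K(b) = 2*b/(b + b²) (K(b) = (2*b)/(b + b²) = 2*b/(b + b²))
n = -10/3 (n = -4 + (0/(-1) + 2/3) = -4 + (0*(-1) + 2*(⅓)) = -4 + (0 + ⅔) = -4 + ⅔ = -10/3 ≈ -3.3333)
(-75 + K(13))*(0*(n + 5)) = (-75 + 2/(1 + 13))*(0*(-10/3 + 5)) = (-75 + 2/14)*(0*(5/3)) = (-75 + 2*(1/14))*0 = (-75 + ⅐)*0 = -524/7*0 = 0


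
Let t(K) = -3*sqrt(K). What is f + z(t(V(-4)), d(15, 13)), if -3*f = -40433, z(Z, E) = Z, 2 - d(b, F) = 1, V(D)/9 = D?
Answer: 40433/3 - 18*I ≈ 13478.0 - 18.0*I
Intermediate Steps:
V(D) = 9*D
d(b, F) = 1 (d(b, F) = 2 - 1*1 = 2 - 1 = 1)
f = 40433/3 (f = -1/3*(-40433) = 40433/3 ≈ 13478.)
f + z(t(V(-4)), d(15, 13)) = 40433/3 - 3*6*I = 40433/3 - 18*I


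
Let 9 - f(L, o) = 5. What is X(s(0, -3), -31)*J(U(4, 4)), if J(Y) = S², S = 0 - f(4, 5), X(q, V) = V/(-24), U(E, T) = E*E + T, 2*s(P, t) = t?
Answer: 62/3 ≈ 20.667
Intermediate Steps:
f(L, o) = 4 (f(L, o) = 9 - 1*5 = 9 - 5 = 4)
s(P, t) = t/2
U(E, T) = T + E² (U(E, T) = E² + T = T + E²)
X(q, V) = -V/24 (X(q, V) = V*(-1/24) = -V/24)
S = -4 (S = 0 - 1*4 = 0 - 4 = -4)
J(Y) = 16 (J(Y) = (-4)² = 16)
X(s(0, -3), -31)*J(U(4, 4)) = -1/24*(-31)*16 = (31/24)*16 = 62/3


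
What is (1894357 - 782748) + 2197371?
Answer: 3308980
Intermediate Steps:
(1894357 - 782748) + 2197371 = 1111609 + 2197371 = 3308980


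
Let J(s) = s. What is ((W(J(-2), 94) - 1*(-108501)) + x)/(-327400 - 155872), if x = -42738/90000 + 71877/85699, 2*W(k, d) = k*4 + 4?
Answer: -139474304736023/621238906920000 ≈ -0.22451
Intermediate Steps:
W(k, d) = 2 + 2*k (W(k, d) = (k*4 + 4)/2 = (4*k + 4)/2 = (4 + 4*k)/2 = 2 + 2*k)
x = 467721023/1285485000 (x = -42738*1/90000 + 71877*(1/85699) = -7123/15000 + 71877/85699 = 467721023/1285485000 ≈ 0.36385)
((W(J(-2), 94) - 1*(-108501)) + x)/(-327400 - 155872) = (((2 + 2*(-2)) - 1*(-108501)) + 467721023/1285485000)/(-327400 - 155872) = (((2 - 4) + 108501) + 467721023/1285485000)/(-483272) = ((-2 + 108501) + 467721023/1285485000)*(-1/483272) = (108499 + 467721023/1285485000)*(-1/483272) = (139474304736023/1285485000)*(-1/483272) = -139474304736023/621238906920000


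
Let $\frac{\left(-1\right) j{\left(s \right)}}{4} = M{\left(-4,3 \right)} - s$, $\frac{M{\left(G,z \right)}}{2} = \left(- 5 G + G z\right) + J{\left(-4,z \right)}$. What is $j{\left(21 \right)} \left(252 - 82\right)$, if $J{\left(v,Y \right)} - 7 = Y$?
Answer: $-10200$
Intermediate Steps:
$J{\left(v,Y \right)} = 7 + Y$
$M{\left(G,z \right)} = 14 - 10 G + 2 z + 2 G z$ ($M{\left(G,z \right)} = 2 \left(\left(- 5 G + G z\right) + \left(7 + z\right)\right) = 2 \left(7 + z - 5 G + G z\right) = 14 - 10 G + 2 z + 2 G z$)
$j{\left(s \right)} = -144 + 4 s$ ($j{\left(s \right)} = - 4 \left(\left(14 - -40 + 2 \cdot 3 + 2 \left(-4\right) 3\right) - s\right) = - 4 \left(\left(14 + 40 + 6 - 24\right) - s\right) = - 4 \left(36 - s\right) = -144 + 4 s$)
$j{\left(21 \right)} \left(252 - 82\right) = \left(-144 + 4 \cdot 21\right) \left(252 - 82\right) = \left(-144 + 84\right) 170 = \left(-60\right) 170 = -10200$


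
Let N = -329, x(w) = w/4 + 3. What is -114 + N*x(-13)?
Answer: -127/4 ≈ -31.750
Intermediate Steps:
x(w) = 3 + w/4 (x(w) = w*(1/4) + 3 = w/4 + 3 = 3 + w/4)
-114 + N*x(-13) = -114 - 329*(3 + (1/4)*(-13)) = -114 - 329*(3 - 13/4) = -114 - 329*(-1/4) = -114 + 329/4 = -127/4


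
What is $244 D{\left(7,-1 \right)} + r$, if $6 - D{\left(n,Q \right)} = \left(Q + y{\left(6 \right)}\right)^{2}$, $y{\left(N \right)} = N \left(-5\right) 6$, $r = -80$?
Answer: $-7992300$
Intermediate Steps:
$y{\left(N \right)} = - 30 N$ ($y{\left(N \right)} = - 5 N 6 = - 30 N$)
$D{\left(n,Q \right)} = 6 - \left(-180 + Q\right)^{2}$ ($D{\left(n,Q \right)} = 6 - \left(Q - 180\right)^{2} = 6 - \left(-180 + Q\right)^{2}$)
$244 D{\left(7,-1 \right)} + r = 244 \left(6 - \left(-180 - 1\right)^{2}\right) - 80 = 244 \left(6 - \left(-181\right)^{2}\right) - 80 = 244 \left(6 - 32761\right) - 80 = 244 \left(-32755\right) - 80 = -7992220 - 80 = -7992300$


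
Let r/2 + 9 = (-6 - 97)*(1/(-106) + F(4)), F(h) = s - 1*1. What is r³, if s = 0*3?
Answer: 1020234970763/148877 ≈ 6.8529e+6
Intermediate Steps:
s = 0
F(h) = -1 (F(h) = 0 - 1*1 = 0 - 1 = -1)
r = 10067/53 (r = -18 + 2*((-6 - 97)*(1/(-106) - 1)) = -18 + 2*(-103*(-1/106 - 1)) = -18 + 2*(-103*(-107/106)) = -18 + 2*(11021/106) = -18 + 11021/53 = 10067/53 ≈ 189.94)
r³ = (10067/53)³ = 1020234970763/148877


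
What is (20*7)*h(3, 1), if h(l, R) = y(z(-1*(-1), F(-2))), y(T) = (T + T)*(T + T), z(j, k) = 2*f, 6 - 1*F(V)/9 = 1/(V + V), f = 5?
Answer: 56000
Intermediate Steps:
F(V) = 54 - 9/(2*V) (F(V) = 54 - 9/(V + V) = 54 - 9*1/(2*V) = 54 - 9/(2*V))
z(j, k) = 10 (z(j, k) = 2*5 = 10)
y(T) = 4*T**2 (y(T) = (2*T)*(2*T) = 4*T**2)
h(l, R) = 400 (h(l, R) = 4*10**2 = 4*100 = 400)
(20*7)*h(3, 1) = (20*7)*400 = 140*400 = 56000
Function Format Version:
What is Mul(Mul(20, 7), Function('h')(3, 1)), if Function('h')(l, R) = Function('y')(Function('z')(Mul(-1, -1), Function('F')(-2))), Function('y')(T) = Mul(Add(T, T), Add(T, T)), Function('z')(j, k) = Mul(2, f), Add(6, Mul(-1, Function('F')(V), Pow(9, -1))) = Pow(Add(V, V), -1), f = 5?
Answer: 56000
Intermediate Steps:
Function('F')(V) = Add(54, Mul(Rational(-9, 2), Pow(V, -1))) (Function('F')(V) = Add(54, Mul(-9, Pow(Add(V, V), -1))) = Add(54, Mul(-9, Pow(Mul(2, V), -1))) = Add(54, Mul(-9, Mul(Rational(1, 2), Pow(V, -1)))) = Add(54, Mul(Rational(-9, 2), Pow(V, -1))))
Function('z')(j, k) = 10 (Function('z')(j, k) = Mul(2, 5) = 10)
Function('y')(T) = Mul(4, Pow(T, 2)) (Function('y')(T) = Mul(Mul(2, T), Mul(2, T)) = Mul(4, Pow(T, 2)))
Function('h')(l, R) = 400 (Function('h')(l, R) = Mul(4, Pow(10, 2)) = Mul(4, 100) = 400)
Mul(Mul(20, 7), Function('h')(3, 1)) = Mul(Mul(20, 7), 400) = Mul(140, 400) = 56000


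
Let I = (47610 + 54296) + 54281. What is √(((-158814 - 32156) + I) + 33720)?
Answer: I*√1063 ≈ 32.604*I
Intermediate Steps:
I = 156187 (I = 101906 + 54281 = 156187)
√(((-158814 - 32156) + I) + 33720) = √(((-158814 - 32156) + 156187) + 33720) = √((-190970 + 156187) + 33720) = √(-34783 + 33720) = √(-1063) = I*√1063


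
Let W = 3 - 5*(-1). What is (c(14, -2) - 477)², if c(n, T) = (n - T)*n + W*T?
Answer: 72361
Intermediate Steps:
W = 8 (W = 3 + 5 = 8)
c(n, T) = 8*T + n*(n - T) (c(n, T) = (n - T)*n + 8*T = n*(n - T) + 8*T = 8*T + n*(n - T))
(c(14, -2) - 477)² = ((14² + 8*(-2) - 1*(-2)*14) - 477)² = ((196 - 16 + 28) - 477)² = (208 - 477)² = (-269)² = 72361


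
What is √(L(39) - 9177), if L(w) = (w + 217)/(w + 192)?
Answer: I*√489634761/231 ≈ 95.791*I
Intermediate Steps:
L(w) = (217 + w)/(192 + w)
√(L(39) - 9177) = √((217 + 39)/(192 + 39) - 9177) = √(256/231 - 9177) = √(-2119631/231) = I*√489634761/231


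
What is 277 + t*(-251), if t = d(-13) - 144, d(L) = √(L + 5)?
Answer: 36421 - 502*I*√2 ≈ 36421.0 - 709.94*I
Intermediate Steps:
d(L) = √(5 + L)
t = -144 + 2*I*√2 (t = √(5 - 13) - 144 = √(-8) - 144 = 2*I*√2 - 144 = -144 + 2*I*√2 ≈ -144.0 + 2.8284*I)
277 + t*(-251) = 277 + (-144 + 2*I*√2)*(-251) = 277 + (36144 - 502*I*√2) = 36421 - 502*I*√2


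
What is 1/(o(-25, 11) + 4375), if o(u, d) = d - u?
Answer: 1/4411 ≈ 0.00022671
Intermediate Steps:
1/(o(-25, 11) + 4375) = 1/((11 - 1*(-25)) + 4375) = 1/((11 + 25) + 4375) = 1/(36 + 4375) = 1/4411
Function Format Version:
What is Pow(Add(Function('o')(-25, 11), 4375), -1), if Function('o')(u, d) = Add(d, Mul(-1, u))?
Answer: Rational(1, 4411) ≈ 0.00022671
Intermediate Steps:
Pow(Add(Function('o')(-25, 11), 4375), -1) = Pow(Add(Add(11, Mul(-1, -25)), 4375), -1) = Pow(Add(Add(11, 25), 4375), -1) = Pow(Add(36, 4375), -1) = Pow(4411, -1) = Rational(1, 4411)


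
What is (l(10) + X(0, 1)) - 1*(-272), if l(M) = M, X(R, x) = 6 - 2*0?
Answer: 288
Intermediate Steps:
X(R, x) = 6 (X(R, x) = 6 + 0 = 6)
(l(10) + X(0, 1)) - 1*(-272) = (10 + 6) - 1*(-272) = 16 + 272 = 288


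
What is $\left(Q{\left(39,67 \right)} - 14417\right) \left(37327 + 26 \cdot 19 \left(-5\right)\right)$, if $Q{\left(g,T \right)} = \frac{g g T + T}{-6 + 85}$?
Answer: $- \frac{36145628433}{79} \approx -4.5754 \cdot 10^{8}$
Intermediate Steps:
$Q{\left(g,T \right)} = \frac{T}{79} + \frac{T g^{2}}{79}$ ($Q{\left(g,T \right)} = \frac{g^{2} T + T}{79} = \left(T g^{2} + T\right) \frac{1}{79} = \left(T + T g^{2}\right) \frac{1}{79} = \frac{T}{79} + \frac{T g^{2}}{79}$)
$\left(Q{\left(39,67 \right)} - 14417\right) \left(37327 + 26 \cdot 19 \left(-5\right)\right) = \left(\frac{1}{79} \cdot 67 \left(1 + 39^{2}\right) - 14417\right) \left(37327 + 26 \cdot 19 \left(-5\right)\right) = \left(\frac{1}{79} \cdot 67 \left(1 + 1521\right) - 14417\right) \left(37327 + 494 \left(-5\right)\right) = \left(\frac{1}{79} \cdot 67 \cdot 1522 - 14417\right) \left(37327 - 2470\right) = \left(\frac{101974}{79} - 14417\right) 34857 = \left(- \frac{1036969}{79}\right) 34857 = - \frac{36145628433}{79}$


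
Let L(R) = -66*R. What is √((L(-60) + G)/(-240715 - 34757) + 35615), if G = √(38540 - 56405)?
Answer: √(18768311615160 - 5739*I*√1985)/22956 ≈ 188.72 - 1.2855e-6*I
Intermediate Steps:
G = 3*I*√1985 (G = √(-17865) = 3*I*√1985 ≈ 133.66*I)
√((L(-60) + G)/(-240715 - 34757) + 35615) = √((-66*(-60) + 3*I*√1985)/(-240715 - 34757) + 35615) = √((3960 + 3*I*√1985)/(-275472) + 35615) = √((3960 + 3*I*√1985)*(-1/275472) + 35615) = √((-55/3826 - I*√1985/91824) + 35615) = √(136262935/3826 - I*√1985/91824)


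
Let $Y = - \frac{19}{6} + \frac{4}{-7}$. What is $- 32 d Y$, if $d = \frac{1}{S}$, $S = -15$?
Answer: $- \frac{2512}{315} \approx -7.9746$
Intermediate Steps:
$d = - \frac{1}{15}$ ($d = \frac{1}{-15} = - \frac{1}{15} \approx -0.066667$)
$Y = - \frac{157}{42}$ ($Y = \left(-19\right) \frac{1}{6} + 4 \left(- \frac{1}{7}\right) = - \frac{19}{6} - \frac{4}{7} = - \frac{157}{42} \approx -3.7381$)
$- 32 d Y = \left(-32\right) \left(- \frac{1}{15}\right) \left(- \frac{157}{42}\right) = \frac{32}{15} \left(- \frac{157}{42}\right) = - \frac{2512}{315}$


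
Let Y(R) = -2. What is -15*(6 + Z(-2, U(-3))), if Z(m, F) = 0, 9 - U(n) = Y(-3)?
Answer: -90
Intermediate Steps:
U(n) = 11 (U(n) = 9 - 1*(-2) = 9 + 2 = 11)
-15*(6 + Z(-2, U(-3))) = -15*(6 + 0) = -15*6 = -90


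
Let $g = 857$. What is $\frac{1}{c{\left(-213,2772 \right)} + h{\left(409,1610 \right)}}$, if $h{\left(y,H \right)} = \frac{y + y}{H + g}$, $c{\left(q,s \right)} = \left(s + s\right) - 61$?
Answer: $\frac{2467}{13527379} \approx 0.00018237$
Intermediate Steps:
$c{\left(q,s \right)} = -61 + 2 s$ ($c{\left(q,s \right)} = 2 s - 61 = -61 + 2 s$)
$h{\left(y,H \right)} = \frac{2 y}{857 + H}$ ($h{\left(y,H \right)} = \frac{y + y}{H + 857} = \frac{2 y}{857 + H}$)
$\frac{1}{c{\left(-213,2772 \right)} + h{\left(409,1610 \right)}} = \frac{1}{\left(-61 + 2 \cdot 2772\right) + 2 \cdot 409 \frac{1}{857 + 1610}} = \frac{1}{\left(-61 + 5544\right) + 2 \cdot 409 \cdot \frac{1}{2467}} = \frac{1}{5483 + 2 \cdot 409 \cdot \frac{1}{2467}} = \frac{1}{5483 + \frac{818}{2467}} = \frac{1}{\frac{13527379}{2467}} = \frac{2467}{13527379}$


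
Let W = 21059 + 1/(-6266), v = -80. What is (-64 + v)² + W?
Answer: 261887469/6266 ≈ 41795.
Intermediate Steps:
W = 131955693/6266 (W = 21059 - 1/6266 = 131955693/6266 ≈ 21059.)
(-64 + v)² + W = (-64 - 80)² + 131955693/6266 = (-144)² + 131955693/6266 = 20736 + 131955693/6266 = 261887469/6266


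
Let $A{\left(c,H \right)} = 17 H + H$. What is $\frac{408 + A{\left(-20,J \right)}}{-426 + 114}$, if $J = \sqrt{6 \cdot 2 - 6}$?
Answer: $- \frac{17}{13} - \frac{3 \sqrt{6}}{52} \approx -1.449$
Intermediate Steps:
$J = \sqrt{6}$ ($J = \sqrt{12 - 6} = \sqrt{6} \approx 2.4495$)
$A{\left(c,H \right)} = 18 H$
$\frac{408 + A{\left(-20,J \right)}}{-426 + 114} = \frac{408 + 18 \sqrt{6}}{-426 + 114} = \frac{408 + 18 \sqrt{6}}{-312} = \left(408 + 18 \sqrt{6}\right) \left(- \frac{1}{312}\right) = - \frac{17}{13} - \frac{3 \sqrt{6}}{52}$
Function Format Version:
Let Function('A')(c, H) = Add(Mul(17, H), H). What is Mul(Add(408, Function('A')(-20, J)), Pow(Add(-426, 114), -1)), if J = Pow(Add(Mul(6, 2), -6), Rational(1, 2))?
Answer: Add(Rational(-17, 13), Mul(Rational(-3, 52), Pow(6, Rational(1, 2)))) ≈ -1.4490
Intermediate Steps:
J = Pow(6, Rational(1, 2)) (J = Pow(Add(12, -6), Rational(1, 2)) = Pow(6, Rational(1, 2)) ≈ 2.4495)
Function('A')(c, H) = Mul(18, H)
Mul(Add(408, Function('A')(-20, J)), Pow(Add(-426, 114), -1)) = Mul(Add(408, Mul(18, Pow(6, Rational(1, 2)))), Pow(Add(-426, 114), -1)) = Mul(Add(408, Mul(18, Pow(6, Rational(1, 2)))), Pow(-312, -1)) = Mul(Add(408, Mul(18, Pow(6, Rational(1, 2)))), Rational(-1, 312)) = Add(Rational(-17, 13), Mul(Rational(-3, 52), Pow(6, Rational(1, 2))))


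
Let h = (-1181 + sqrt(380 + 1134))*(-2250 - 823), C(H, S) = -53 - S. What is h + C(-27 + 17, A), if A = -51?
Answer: 3629211 - 3073*sqrt(1514) ≈ 3.5096e+6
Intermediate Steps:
h = 3629213 - 3073*sqrt(1514) (h = (-1181 + sqrt(1514))*(-3073) = 3629213 - 3073*sqrt(1514) ≈ 3.5096e+6)
h + C(-27 + 17, A) = (3629213 - 3073*sqrt(1514)) + (-53 - 1*(-51)) = (3629213 - 3073*sqrt(1514)) + (-53 + 51) = (3629213 - 3073*sqrt(1514)) - 2 = 3629211 - 3073*sqrt(1514)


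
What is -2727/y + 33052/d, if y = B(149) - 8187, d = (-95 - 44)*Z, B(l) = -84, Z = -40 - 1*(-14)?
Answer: 15734915/1660633 ≈ 9.4753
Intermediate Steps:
Z = -26 (Z = -40 + 14 = -26)
d = 3614 (d = (-95 - 44)*(-26) = -139*(-26) = 3614)
y = -8271 (y = -84 - 8187 = -8271)
-2727/y + 33052/d = -2727/(-8271) + 33052/3614 = -2727*(-1/8271) + 33052*(1/3614) = 303/919 + 16526/1807 = 15734915/1660633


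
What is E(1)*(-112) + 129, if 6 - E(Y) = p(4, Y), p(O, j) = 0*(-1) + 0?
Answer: -543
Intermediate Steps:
p(O, j) = 0 (p(O, j) = 0 + 0 = 0)
E(Y) = 6 (E(Y) = 6 - 1*0 = 6 + 0 = 6)
E(1)*(-112) + 129 = 6*(-112) + 129 = -672 + 129 = -543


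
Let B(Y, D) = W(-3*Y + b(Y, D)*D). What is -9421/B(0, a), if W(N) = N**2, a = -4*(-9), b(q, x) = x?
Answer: -9421/1679616 ≈ -0.0056090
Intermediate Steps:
a = 36
B(Y, D) = (D**2 - 3*Y)**2 (B(Y, D) = (-3*Y + D*D)**2 = (-3*Y + D**2)**2 = (D**2 - 3*Y)**2)
-9421/B(0, a) = -9421/(36**2 - 3*0)**2 = -9421/(1296 + 0)**2 = -9421/(1296**2) = -9421/1679616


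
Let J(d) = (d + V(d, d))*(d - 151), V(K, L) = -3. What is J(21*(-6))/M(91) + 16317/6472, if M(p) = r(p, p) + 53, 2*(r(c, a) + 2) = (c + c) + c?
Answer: 156215609/809000 ≈ 193.10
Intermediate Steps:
r(c, a) = -2 + 3*c/2 (r(c, a) = -2 + ((c + c) + c)/2 = -2 + (2*c + c)/2 = -2 + (3*c)/2 = -2 + 3*c/2)
M(p) = 51 + 3*p/2 (M(p) = (-2 + 3*p/2) + 53 = 51 + 3*p/2)
J(d) = (-151 + d)*(-3 + d) (J(d) = (d - 3)*(d - 151) = (-3 + d)*(-151 + d) = (-151 + d)*(-3 + d))
J(21*(-6))/M(91) + 16317/6472 = (453 + (21*(-6))**2 - 3234*(-6))/(51 + (3/2)*91) + 16317/6472 = (453 + (-126)**2 - 154*(-126))/(51 + 273/2) + 16317*(1/6472) = (453 + 15876 + 19404)/(375/2) + 16317/6472 = 35733*(2/375) + 16317/6472 = 23822/125 + 16317/6472 = 156215609/809000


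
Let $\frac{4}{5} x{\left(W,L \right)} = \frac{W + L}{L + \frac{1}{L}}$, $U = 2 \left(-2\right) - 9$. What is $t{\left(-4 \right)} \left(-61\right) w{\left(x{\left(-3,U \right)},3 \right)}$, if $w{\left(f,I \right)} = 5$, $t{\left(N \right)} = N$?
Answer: $1220$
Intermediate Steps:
$U = -13$ ($U = -4 - 9 = -13$)
$x{\left(W,L \right)} = \frac{5 \left(L + W\right)}{4 \left(L + \frac{1}{L}\right)}$ ($x{\left(W,L \right)} = \frac{5 \frac{W + L}{L + \frac{1}{L}}}{4} = \frac{5 \frac{L + W}{L + \frac{1}{L}}}{4} = \frac{5 \left(L + W\right)}{4 \left(L + \frac{1}{L}\right)}$)
$t{\left(-4 \right)} \left(-61\right) w{\left(x{\left(-3,U \right)},3 \right)} = \left(-4\right) \left(-61\right) 5 = 244 \cdot 5 = 1220$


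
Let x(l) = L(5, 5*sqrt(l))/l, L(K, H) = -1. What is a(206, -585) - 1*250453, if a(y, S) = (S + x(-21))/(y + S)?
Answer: -1993343143/7959 ≈ -2.5045e+5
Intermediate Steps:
x(l) = -1/l
a(y, S) = (1/21 + S)/(S + y) (a(y, S) = (S - 1/(-21))/(y + S) = (S - 1*(-1/21))/(S + y) = (S + 1/21)/(S + y) = (1/21 + S)/(S + y))
a(206, -585) - 1*250453 = (1/21 - 585)/(-585 + 206) - 1*250453 = -12284/21/(-379) - 250453 = -1/379*(-12284/21) - 250453 = 12284/7959 - 250453 = -1993343143/7959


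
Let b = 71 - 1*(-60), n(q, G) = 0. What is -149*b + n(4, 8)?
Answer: -19519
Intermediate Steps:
b = 131 (b = 71 + 60 = 131)
-149*b + n(4, 8) = -149*131 + 0 = -19519 + 0 = -19519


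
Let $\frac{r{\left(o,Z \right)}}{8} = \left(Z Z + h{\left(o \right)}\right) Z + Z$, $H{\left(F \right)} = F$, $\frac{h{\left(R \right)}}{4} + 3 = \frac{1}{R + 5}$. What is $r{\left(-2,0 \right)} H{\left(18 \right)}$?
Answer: $0$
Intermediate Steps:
$h{\left(R \right)} = -12 + \frac{4}{5 + R}$ ($h{\left(R \right)} = -12 + \frac{4}{R + 5} = -12 + \frac{4}{5 + R}$)
$r{\left(o,Z \right)} = 8 Z + 8 Z \left(Z^{2} + \frac{4 \left(-14 - 3 o\right)}{5 + o}\right)$ ($r{\left(o,Z \right)} = 8 \left(\left(Z Z + \frac{4 \left(-14 - 3 o\right)}{5 + o}\right) Z + Z\right) = 8 \left(\left(Z^{2} + \frac{4 \left(-14 - 3 o\right)}{5 + o}\right) Z + Z\right) = 8 \left(Z \left(Z^{2} + \frac{4 \left(-14 - 3 o\right)}{5 + o}\right) + Z\right) = 8 \left(Z + Z \left(Z^{2} + \frac{4 \left(-14 - 3 o\right)}{5 + o}\right)\right) = 8 Z + 8 Z \left(Z^{2} + \frac{4 \left(-14 - 3 o\right)}{5 + o}\right)$)
$r{\left(-2,0 \right)} H{\left(18 \right)} = 8 \cdot 0 \frac{1}{5 - 2} \left(-56 - -24 + \left(1 + 0^{2}\right) \left(5 - 2\right)\right) 18 = 8 \cdot 0 \cdot \frac{1}{3} \left(-56 + 24 + \left(1 + 0\right) 3\right) 18 = 8 \cdot 0 \cdot \frac{1}{3} \left(-56 + 24 + 1 \cdot 3\right) 18 = 8 \cdot 0 \cdot \frac{1}{3} \left(-56 + 24 + 3\right) 18 = 8 \cdot 0 \cdot \frac{1}{3} \left(-29\right) 18 = 0 \cdot 18 = 0$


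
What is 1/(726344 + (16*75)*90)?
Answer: 1/834344 ≈ 1.1985e-6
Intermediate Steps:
1/(726344 + (16*75)*90) = 1/(726344 + 1200*90) = 1/(726344 + 108000) = 1/834344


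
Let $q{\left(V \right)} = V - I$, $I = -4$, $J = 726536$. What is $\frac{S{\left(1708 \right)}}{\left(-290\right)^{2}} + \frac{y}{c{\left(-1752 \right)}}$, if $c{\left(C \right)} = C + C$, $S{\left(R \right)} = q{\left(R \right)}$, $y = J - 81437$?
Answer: $- \frac{4520568921}{24557200} \approx -184.08$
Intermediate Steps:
$y = 645099$ ($y = 726536 - 81437 = 645099$)
$q{\left(V \right)} = 4 + V$ ($q{\left(V \right)} = V - -4 = V + 4 = 4 + V$)
$S{\left(R \right)} = 4 + R$
$c{\left(C \right)} = 2 C$
$\frac{S{\left(1708 \right)}}{\left(-290\right)^{2}} + \frac{y}{c{\left(-1752 \right)}} = \frac{4 + 1708}{\left(-290\right)^{2}} + \frac{645099}{2 \left(-1752\right)} = \frac{1712}{84100} + \frac{645099}{-3504} = 1712 \cdot \frac{1}{84100} + 645099 \left(- \frac{1}{3504}\right) = \frac{428}{21025} - \frac{215033}{1168} = - \frac{4520568921}{24557200}$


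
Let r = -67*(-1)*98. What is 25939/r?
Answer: 25939/6566 ≈ 3.9505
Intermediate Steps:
r = 6566 (r = 67*98 = 6566)
25939/r = 25939/6566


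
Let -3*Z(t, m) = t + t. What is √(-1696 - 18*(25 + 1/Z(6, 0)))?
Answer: I*√8566/2 ≈ 46.276*I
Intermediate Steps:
Z(t, m) = -2*t/3 (Z(t, m) = -(t + t)/3 = -2*t/3)
√(-1696 - 18*(25 + 1/Z(6, 0))) = √(-1696 - 18*(25 + 1/(-⅔*6))) = √(-1696 - 18*(25 + 1/(-4))) = √(-1696 - 18*(25 - ¼)) = √(-1696 - 18*99/4) = √(-1696 - 891/2) = √(-4283/2) = I*√8566/2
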